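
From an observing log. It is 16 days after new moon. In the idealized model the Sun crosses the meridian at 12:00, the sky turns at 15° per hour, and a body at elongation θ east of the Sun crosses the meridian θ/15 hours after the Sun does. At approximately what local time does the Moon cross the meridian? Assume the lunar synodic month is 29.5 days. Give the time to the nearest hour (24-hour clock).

Phase angle: θ = 360°·(16 d)/(29.5 d) = 195.3°.
At 15° of sky rotation per hour, 195.3° corresponds to a 13.02 h lag.
12:00 + 13.02 h ≈ 01:01 → 01:00 to the nearest hour.

01:00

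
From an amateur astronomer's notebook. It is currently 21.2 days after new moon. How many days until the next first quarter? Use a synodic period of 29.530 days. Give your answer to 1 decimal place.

15.7 days

First quarter occurs at elongation 90°, i.e. at age 29.530 × 90/360 = 7.383 d.
This lunation's first quarter (7.383 d) has passed, so add one period: 36.913 − 21.2 = 15.713 days.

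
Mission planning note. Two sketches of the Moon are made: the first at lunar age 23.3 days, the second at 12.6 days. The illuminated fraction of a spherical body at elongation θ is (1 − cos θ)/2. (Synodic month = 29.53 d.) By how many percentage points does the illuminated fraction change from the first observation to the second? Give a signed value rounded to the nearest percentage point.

+57 percentage points

First observation: θ = 360°·23.3/29.53 = 284.1°, so f = 0.379.
Second observation: θ = 153.6°, f = 0.948.
Δf = 0.948 − 0.379 = +0.569, i.e. +57 pp.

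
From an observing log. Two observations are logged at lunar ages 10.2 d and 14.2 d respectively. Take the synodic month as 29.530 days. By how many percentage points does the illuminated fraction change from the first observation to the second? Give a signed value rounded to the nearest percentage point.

+21 percentage points

θ₁ = 360° × 10.2/29.530 = 124.3°, f₁ = (1 − cos θ₁)/2 = 0.782.
θ₂ = 360° × 14.2/29.530 = 173.1°, f₂ = (1 − cos θ₂)/2 = 0.996.
Change = f₂ − f₁ = +0.214 → +21 percentage points.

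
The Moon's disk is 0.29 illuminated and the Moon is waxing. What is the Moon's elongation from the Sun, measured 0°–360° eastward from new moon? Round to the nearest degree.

65°

From f = (1 − cos θ)/2: cos θ = 1 − 2×0.29 = 0.420; arccos → 65.2°.
Waxing ⇒ before full, so θ = 65.2°.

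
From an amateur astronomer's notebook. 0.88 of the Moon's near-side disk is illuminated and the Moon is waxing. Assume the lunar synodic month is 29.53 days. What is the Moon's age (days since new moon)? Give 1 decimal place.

11.4 days

From f = (1 − cos θ)/2: cos θ = 1 − 2×0.88 = -0.760; arccos → 139.5°.
Waxing ⇒ before full, so θ = 139.5°.
At 360°/29.53 d per day, 139.5° corresponds to 11.44 days.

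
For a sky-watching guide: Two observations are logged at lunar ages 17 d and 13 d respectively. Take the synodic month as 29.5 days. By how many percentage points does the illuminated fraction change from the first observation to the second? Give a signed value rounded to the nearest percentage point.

+2 percentage points

First observation: θ = 360°·17/29.5 = 207.5°, so f = 0.944.
Second observation: θ = 158.6°, f = 0.966.
Δf = 0.966 − 0.944 = +0.022, i.e. +2 pp.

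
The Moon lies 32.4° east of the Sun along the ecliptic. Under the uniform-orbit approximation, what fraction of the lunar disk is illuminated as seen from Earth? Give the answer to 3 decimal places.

0.078

Half-versine of 32.4°: (1 − 0.844)/2 = 0.078.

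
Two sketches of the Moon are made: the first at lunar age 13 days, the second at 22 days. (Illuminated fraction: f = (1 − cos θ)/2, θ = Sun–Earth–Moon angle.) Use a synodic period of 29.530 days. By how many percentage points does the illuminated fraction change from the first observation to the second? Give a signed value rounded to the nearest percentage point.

θ₁ = 360° × 13/29.530 = 158.5°, f₁ = (1 − cos θ₁)/2 = 0.965.
θ₂ = 360° × 22/29.530 = 268.2°, f₂ = (1 − cos θ₂)/2 = 0.516.
Change = f₂ − f₁ = -0.449 → -45 percentage points.

-45 pp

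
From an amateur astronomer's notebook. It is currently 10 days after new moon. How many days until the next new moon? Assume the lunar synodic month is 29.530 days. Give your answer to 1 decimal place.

The next new moon completes the synodic month: 29.530 − 10 = 19.530 days.

19.5 days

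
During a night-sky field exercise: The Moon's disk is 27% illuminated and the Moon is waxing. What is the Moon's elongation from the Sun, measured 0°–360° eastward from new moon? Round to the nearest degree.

From f = (1 − cos θ)/2: cos θ = 1 − 2×0.27 = 0.460; arccos → 62.6°.
The Moon is waxing (0°–180°), so θ = 62.6° directly.

63°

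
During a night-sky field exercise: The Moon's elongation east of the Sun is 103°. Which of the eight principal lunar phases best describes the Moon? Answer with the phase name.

103° lies in the first quarter sector of the 8-phase cycle.

first quarter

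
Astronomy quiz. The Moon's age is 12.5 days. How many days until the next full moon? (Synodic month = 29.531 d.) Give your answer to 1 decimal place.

Full moon occurs at elongation 180°, i.e. at age 29.531 × 180/360 = 14.765 d.
So 2.265 days remain (14.765 − 12.5).

2.3 days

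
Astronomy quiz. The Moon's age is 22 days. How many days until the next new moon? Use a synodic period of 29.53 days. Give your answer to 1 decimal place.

One full lunation from the last new moon is 29.53 d; remaining = 29.53 − 22 = 7.530 d.

7.5 days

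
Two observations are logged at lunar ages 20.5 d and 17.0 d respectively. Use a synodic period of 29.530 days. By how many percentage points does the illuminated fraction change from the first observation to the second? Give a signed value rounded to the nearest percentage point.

First observation: θ = 360°·20.5/29.530 = 249.9°, so f = 0.672.
Second observation: θ = 207.2°, f = 0.945.
Δf = 0.945 − 0.672 = +0.273, i.e. +27 pp.

+27 pp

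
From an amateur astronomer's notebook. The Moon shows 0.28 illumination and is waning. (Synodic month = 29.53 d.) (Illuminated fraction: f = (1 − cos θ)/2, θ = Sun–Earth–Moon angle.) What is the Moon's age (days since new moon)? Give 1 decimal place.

Invert f = (1 − cos θ)/2 to get cos θ = 1 − 2(0.28) = 0.440, hence θ₀ = arccos 0.440 = 63.9°.
A waning Moon lies in 180°–360°, so θ = 360° − 63.9° = 296.1°.
That fraction of the synodic month is 296.1/360 × 29.53 d ≈ 24.29 d.

24.3 days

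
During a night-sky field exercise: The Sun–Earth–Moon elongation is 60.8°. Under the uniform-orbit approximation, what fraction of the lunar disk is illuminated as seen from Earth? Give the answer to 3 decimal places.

cos 60.8° = 0.488, so f = (1 − 0.488)/2 = 0.256.

0.256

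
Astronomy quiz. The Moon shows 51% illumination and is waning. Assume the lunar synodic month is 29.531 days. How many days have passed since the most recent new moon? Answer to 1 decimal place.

22.1 days

From f = (1 − cos θ)/2: cos θ = 1 − 2×0.51 = -0.020; arccos → 91.1°.
Since the Moon is past full (waning), take the reflex angle: θ = 360° − 91.1° = 268.9°.
Age = 29.531 × 268.9°/360° ≈ 22.05 days.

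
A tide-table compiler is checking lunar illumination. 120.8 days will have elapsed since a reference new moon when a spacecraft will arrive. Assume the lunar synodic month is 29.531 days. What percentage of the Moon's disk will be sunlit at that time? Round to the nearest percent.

8%

120.8 d spans 4 complete synodic months (4 × 29.531 = 118.12 d) plus 2.68 d.
The Moon has covered 2.68/29.531 of its cycle, so θ ≈ 360° × 2.68/29.531 = 32.6°.
Illuminated fraction = (1 − cos 32.6°)/2 = (1 − 0.842)/2 ≈ 0.079, so 8%.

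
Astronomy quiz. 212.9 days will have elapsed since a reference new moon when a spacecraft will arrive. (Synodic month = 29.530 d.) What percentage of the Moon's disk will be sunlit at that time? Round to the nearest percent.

37%

212.9 d spans 7 complete synodic months (7 × 29.530 = 206.71 d) plus 6.19 d.
Phase angle: θ = 360°·(6.19 d)/(29.530 d) = 75.5°.
Illuminated fraction = (1 − cos 75.5°)/2 = (1 − 0.251)/2 ≈ 0.374, so 37%.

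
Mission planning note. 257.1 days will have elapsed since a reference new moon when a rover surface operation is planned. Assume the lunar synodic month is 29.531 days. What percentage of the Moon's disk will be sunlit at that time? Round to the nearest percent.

64%

257.1/29.531 = 8.706 lunations, so 8 complete cycles and 20.85 d into the next.
Elongation θ = 360° × 20.85/29.531 ≈ 254.2°.
Illuminated fraction = (1 − cos 254.2°)/2 = (1 − (-0.272))/2 ≈ 0.636, so 64%.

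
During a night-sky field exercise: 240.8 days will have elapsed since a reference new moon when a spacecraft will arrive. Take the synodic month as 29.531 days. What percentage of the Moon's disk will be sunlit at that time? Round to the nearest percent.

22%

240.8/29.531 = 8.154 lunations, so 8 complete cycles and 4.55 d into the next.
Phase angle: θ = 360°·(4.55 d)/(29.531 d) = 55.5°.
With cos θ = 0.567, the lit fraction is (1 − 0.567)/2 ≈ 0.217, so 22%.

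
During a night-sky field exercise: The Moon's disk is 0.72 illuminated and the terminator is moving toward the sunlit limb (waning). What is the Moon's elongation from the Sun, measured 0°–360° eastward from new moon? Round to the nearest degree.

Invert f = (1 − cos θ)/2 to get cos θ = 1 − 2(0.72) = -0.440, hence θ₀ = arccos -0.440 = 116.1°.
A waning Moon lies in 180°–360°, so θ = 360° − 116.1° = 243.9°.

244°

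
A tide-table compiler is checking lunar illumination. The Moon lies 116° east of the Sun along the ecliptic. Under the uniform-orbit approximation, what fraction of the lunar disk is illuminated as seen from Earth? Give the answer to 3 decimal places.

cos 116° = (-0.438), so f = (1 − (-0.438))/2 = 0.719.

0.719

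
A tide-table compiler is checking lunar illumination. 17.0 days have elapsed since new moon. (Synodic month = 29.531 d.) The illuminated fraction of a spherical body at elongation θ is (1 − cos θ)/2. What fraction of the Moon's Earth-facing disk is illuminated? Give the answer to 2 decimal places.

0.94

The Moon has covered 17.0/29.531 of its cycle, so θ ≈ 360° × 17.0/29.531 = 207.2°.
With cos θ = (-0.889), the lit fraction is (1 − (-0.889))/2 ≈ 0.945.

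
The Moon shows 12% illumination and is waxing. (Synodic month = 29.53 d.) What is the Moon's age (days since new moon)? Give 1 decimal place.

3.3 days

From f = (1 − cos θ)/2: cos θ = 1 − 2×0.12 = 0.760; arccos → 40.5°.
The Moon is waxing (0°–180°), so θ = 40.5° directly.
At 360°/29.53 d per day, 40.5° corresponds to 3.33 days.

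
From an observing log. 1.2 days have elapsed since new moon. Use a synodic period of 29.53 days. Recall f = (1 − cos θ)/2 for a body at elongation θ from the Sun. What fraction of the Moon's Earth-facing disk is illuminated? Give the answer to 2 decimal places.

The Moon has covered 1.2/29.53 of its cycle, so θ ≈ 360° × 1.2/29.53 = 14.6°.
Illuminated fraction = (1 − cos 14.6°)/2 = (1 − 0.968)/2 ≈ 0.016.

0.02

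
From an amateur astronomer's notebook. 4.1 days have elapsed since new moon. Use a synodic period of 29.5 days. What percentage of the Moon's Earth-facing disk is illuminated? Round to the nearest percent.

Elongation θ = 360° × 4.1/29.5 ≈ 50.0°.
With cos θ = 0.642, the lit fraction is (1 − 0.642)/2 ≈ 0.179, so 18%.

18%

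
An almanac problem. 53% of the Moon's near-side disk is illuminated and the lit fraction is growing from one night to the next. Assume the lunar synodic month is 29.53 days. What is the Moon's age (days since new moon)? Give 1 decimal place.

From f = (1 − cos θ)/2: cos θ = 1 − 2×0.53 = -0.060; arccos → 93.4°.
The Moon is waxing (0°–180°), so θ = 93.4° directly.
That fraction of the synodic month is 93.4/360 × 29.53 d ≈ 7.66 d.

7.7 days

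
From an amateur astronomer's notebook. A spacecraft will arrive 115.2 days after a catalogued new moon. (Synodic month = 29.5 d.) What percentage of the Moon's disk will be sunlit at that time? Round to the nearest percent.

9%

115.2/29.5 = 3.905 lunations, so 3 complete cycles and 26.70 d into the next.
The Moon has covered 26.70/29.5 of its cycle, so θ ≈ 360° × 26.70/29.5 = 325.8°.
With cos θ = 0.827, the lit fraction is (1 − 0.827)/2 ≈ 0.086, so 9%.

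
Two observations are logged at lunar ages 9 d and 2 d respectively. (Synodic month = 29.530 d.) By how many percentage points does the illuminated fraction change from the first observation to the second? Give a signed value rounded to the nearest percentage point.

-62 percentage points

First observation: θ = 360°·9/29.530 = 109.7°, so f = 0.669.
Second observation: θ = 24.4°, f = 0.045.
Δf = 0.045 − 0.669 = -0.624, i.e. -62 pp.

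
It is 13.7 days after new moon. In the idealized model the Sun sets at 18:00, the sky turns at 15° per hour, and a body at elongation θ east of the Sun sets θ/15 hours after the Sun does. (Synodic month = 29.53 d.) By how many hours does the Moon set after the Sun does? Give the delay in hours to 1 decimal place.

Elongation θ = 360° × 13.7/29.53 ≈ 167.0°.
Delay after the Sun = 167.0° / (15°/h) ≈ 11.13 h.
So the Moon sets 11.13 h after the Sun.

11.1 h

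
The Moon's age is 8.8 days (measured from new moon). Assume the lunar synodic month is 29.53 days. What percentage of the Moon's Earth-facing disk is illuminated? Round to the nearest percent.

65%

Phase angle: θ = 360°·(8.8 d)/(29.53 d) = 107.3°.
cos 107.3° = (-0.297), so f = (1 − (-0.297))/2 = 0.649, so 65%.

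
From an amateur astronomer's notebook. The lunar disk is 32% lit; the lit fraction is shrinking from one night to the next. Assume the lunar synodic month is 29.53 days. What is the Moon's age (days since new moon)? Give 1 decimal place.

23.9 days

Invert f = (1 − cos θ)/2 to get cos θ = 1 − 2(0.32) = 0.360, hence θ₀ = arccos 0.360 = 68.9°.
Since the Moon is past full (waning), take the reflex angle: θ = 360° − 68.9° = 291.1°.
Age = 29.53 × 291.1°/360° ≈ 23.88 days.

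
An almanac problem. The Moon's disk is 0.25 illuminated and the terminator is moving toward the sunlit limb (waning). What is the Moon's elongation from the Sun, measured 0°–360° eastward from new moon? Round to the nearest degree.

Invert f = (1 − cos θ)/2 to get cos θ = 1 − 2(0.25) = 0.500, hence θ₀ = arccos 0.500 = 60.0°.
Since the Moon is past full (waning), take the reflex angle: θ = 360° − 60.0° = 300.0°.

300°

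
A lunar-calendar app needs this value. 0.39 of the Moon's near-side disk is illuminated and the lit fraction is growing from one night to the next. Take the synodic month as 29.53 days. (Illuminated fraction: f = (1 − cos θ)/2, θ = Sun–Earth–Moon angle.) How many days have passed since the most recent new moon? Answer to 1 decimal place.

cos θ = 1 − 2f = 0.220, giving a principal value of 77.3°.
The Moon is waxing (0°–180°), so θ = 77.3° directly.
At 360°/29.53 d per day, 77.3° corresponds to 6.34 days.

6.3 days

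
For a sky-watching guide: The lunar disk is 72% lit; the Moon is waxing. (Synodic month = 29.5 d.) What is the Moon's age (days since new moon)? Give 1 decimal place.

cos θ = 1 − 2f = -0.440, giving a principal value of 116.1°.
Waxing ⇒ before full, so θ = 116.1°.
At 360°/29.5 d per day, 116.1° corresponds to 9.51 days.

9.5 days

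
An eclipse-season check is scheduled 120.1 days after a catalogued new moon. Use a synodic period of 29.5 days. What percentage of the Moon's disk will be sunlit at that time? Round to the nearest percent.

Reduce mod P: 120.1 − 4×29.5 = 2.10 d into the current lunation.
The Moon has covered 2.10/29.5 of its cycle, so θ ≈ 360° × 2.10/29.5 = 25.6°.
Illuminated fraction = (1 − cos 25.6°)/2 = (1 − 0.902)/2 ≈ 0.049, so 5%.

5%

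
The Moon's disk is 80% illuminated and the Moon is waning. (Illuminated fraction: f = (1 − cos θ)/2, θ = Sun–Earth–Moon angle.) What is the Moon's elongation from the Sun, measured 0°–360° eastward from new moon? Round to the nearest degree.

From f = (1 − cos θ)/2: cos θ = 1 − 2×0.80 = -0.600; arccos → 126.9°.
Waning ⇒ past full, so θ = 360° − 126.9° = 233.1°.

233°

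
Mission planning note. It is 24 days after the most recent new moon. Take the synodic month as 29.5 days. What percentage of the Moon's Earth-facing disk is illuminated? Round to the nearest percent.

The Moon has covered 24/29.5 of its cycle, so θ ≈ 360° × 24/29.5 = 292.9°.
With cos θ = 0.389, the lit fraction is (1 − 0.389)/2 ≈ 0.306, so 31%.

31%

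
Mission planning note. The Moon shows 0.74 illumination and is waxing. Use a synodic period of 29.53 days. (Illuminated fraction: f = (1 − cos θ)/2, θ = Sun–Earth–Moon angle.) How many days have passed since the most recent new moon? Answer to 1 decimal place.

From f = (1 − cos θ)/2: cos θ = 1 − 2×0.74 = -0.480; arccos → 118.7°.
The Moon is waxing (0°–180°), so θ = 118.7° directly.
At 360°/29.53 d per day, 118.7° corresponds to 9.74 days.

9.7 days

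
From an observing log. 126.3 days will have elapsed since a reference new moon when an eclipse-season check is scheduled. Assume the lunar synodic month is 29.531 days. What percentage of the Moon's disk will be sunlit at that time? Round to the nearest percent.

58%

126.3 d spans 4 complete synodic months (4 × 29.531 = 118.12 d) plus 8.18 d.
Phase angle: θ = 360°·(8.18 d)/(29.531 d) = 99.7°.
cos 99.7° = (-0.168), so f = (1 − (-0.168))/2 = 0.584, so 58%.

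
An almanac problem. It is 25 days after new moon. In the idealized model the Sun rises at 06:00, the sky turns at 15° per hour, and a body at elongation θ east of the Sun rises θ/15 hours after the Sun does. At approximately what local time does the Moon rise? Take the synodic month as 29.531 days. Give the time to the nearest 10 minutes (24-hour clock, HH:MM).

The Moon has covered 25/29.531 of its cycle, so θ ≈ 360° × 25/29.531 = 304.8°.
At 15° of sky rotation per hour, 304.8° corresponds to a 20.32 h lag.
06:00 + 20.318 h ≈ 02:19 → 02:20 to the nearest ten minutes.

02:20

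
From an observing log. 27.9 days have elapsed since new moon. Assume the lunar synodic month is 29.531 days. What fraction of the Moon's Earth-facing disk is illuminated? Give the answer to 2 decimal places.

The Moon has covered 27.9/29.531 of its cycle, so θ ≈ 360° × 27.9/29.531 = 340.1°.
With cos θ = 0.940, the lit fraction is (1 − 0.940)/2 ≈ 0.030.

0.03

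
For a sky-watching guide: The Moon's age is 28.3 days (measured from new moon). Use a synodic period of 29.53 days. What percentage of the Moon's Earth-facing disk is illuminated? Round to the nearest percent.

2%

Elongation θ = 360° × 28.3/29.53 ≈ 345.0°.
With cos θ = 0.966, the lit fraction is (1 − 0.966)/2 ≈ 0.017, so 2%.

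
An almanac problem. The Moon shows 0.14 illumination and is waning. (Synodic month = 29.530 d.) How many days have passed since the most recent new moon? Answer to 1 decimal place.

Invert f = (1 − cos θ)/2 to get cos θ = 1 − 2(0.14) = 0.720, hence θ₀ = arccos 0.720 = 43.9°.
Waning ⇒ past full, so θ = 360° − 43.9° = 316.1°.
Age = 29.530 × 316.1°/360° ≈ 25.93 days.

25.9 days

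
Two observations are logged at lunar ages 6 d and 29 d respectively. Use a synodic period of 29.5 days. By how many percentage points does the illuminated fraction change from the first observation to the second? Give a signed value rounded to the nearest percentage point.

First observation: θ = 360°·6/29.5 = 73.2°, so f = 0.356.
Second observation: θ = 353.9°, f = 0.003.
Δf = 0.003 − 0.356 = -0.353, i.e. -35 pp.

-35 pp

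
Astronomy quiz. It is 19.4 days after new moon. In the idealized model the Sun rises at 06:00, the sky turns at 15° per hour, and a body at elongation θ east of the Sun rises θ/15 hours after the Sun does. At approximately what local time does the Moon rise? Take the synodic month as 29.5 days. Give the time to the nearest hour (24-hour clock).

Elongation θ = 360° × 19.4/29.5 ≈ 236.7°.
At 15° of sky rotation per hour, 236.7° corresponds to a 15.78 h lag.
06:00 + 15.78 h ≈ 21:47 → 22:00 to the nearest hour.

22:00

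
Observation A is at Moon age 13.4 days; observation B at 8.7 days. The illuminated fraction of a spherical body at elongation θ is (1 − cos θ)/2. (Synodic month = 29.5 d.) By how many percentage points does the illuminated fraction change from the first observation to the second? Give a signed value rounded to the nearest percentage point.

-34 pp

First observation: θ = 360°·13.4/29.5 = 163.5°, so f = 0.979.
Second observation: θ = 106.2°, f = 0.639.
Δf = 0.639 − 0.979 = -0.340, i.e. -34 pp.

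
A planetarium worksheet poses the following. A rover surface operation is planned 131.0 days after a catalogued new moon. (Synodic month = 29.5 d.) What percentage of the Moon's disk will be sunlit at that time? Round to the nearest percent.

97%

131.0 d spans 4 complete synodic months (4 × 29.5 = 118.00 d) plus 13.00 d.
Phase angle: θ = 360°·(13.00 d)/(29.5 d) = 158.6°.
cos 158.6° = (-0.931), so f = (1 − (-0.931))/2 = 0.966, so 97%.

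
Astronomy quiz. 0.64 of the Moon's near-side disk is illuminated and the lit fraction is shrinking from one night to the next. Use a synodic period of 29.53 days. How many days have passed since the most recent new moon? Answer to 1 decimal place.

Invert f = (1 − cos θ)/2 to get cos θ = 1 − 2(0.64) = -0.280, hence θ₀ = arccos -0.280 = 106.3°.
A waning Moon lies in 180°–360°, so θ = 360° − 106.3° = 253.7°.
At 360°/29.53 d per day, 253.7° corresponds to 20.81 days.

20.8 days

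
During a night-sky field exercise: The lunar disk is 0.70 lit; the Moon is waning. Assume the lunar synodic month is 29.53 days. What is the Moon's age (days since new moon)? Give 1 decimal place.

From f = (1 − cos θ)/2: cos θ = 1 − 2×0.70 = -0.400; arccos → 113.6°.
Waning ⇒ past full, so θ = 360° − 113.6° = 246.4°.
That fraction of the synodic month is 246.4/360 × 29.53 d ≈ 20.21 d.

20.2 days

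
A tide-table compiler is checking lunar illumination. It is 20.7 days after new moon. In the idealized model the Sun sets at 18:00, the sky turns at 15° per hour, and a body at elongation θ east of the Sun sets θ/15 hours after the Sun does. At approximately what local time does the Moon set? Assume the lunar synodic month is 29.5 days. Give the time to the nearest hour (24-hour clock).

Elongation θ = 360° × 20.7/29.5 ≈ 252.6°.
The Moon trails the Sun by θ/15 = 252.6/15 ≈ 16.84 hours.
18:00 + 16.84 h ≈ 10:50 → 11:00 to the nearest hour.

11:00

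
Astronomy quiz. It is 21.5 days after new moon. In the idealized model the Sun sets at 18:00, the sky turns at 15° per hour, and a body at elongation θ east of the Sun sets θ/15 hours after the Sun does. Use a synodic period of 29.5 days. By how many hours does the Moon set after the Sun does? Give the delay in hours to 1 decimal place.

17.5 h

Phase angle: θ = 360°·(21.5 d)/(29.5 d) = 262.4°.
Delay after the Sun = 262.4° / (15°/h) ≈ 17.49 h.
So the Moon sets 17.49 h after the Sun.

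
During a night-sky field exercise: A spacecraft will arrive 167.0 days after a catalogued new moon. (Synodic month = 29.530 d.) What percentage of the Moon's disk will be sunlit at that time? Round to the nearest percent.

167.0/29.530 = 5.655 lunations, so 5 complete cycles and 19.35 d into the next.
Phase angle: θ = 360°·(19.35 d)/(29.530 d) = 235.9°.
With cos θ = (-0.561), the lit fraction is (1 − (-0.561))/2 ≈ 0.780, so 78%.

78%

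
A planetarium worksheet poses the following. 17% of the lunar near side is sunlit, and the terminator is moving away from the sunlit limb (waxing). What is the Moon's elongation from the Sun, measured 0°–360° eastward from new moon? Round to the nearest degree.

cos θ = 1 − 2f = 0.660, giving a principal value of 48.7°.
The Moon is waxing (0°–180°), so θ = 48.7° directly.

49°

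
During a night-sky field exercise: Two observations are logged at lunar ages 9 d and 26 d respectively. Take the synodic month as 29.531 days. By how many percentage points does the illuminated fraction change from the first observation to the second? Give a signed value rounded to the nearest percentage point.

First observation: θ = 360°·9/29.531 = 109.7°, so f = 0.669.
Second observation: θ = 317.0°, f = 0.135.
Δf = 0.135 − 0.669 = -0.534, i.e. -53 pp.

-53 percentage points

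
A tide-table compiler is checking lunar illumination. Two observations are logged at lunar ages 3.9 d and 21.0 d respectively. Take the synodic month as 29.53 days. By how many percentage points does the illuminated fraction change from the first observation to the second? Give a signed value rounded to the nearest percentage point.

+46 pp

First observation: θ = 360°·3.9/29.53 = 47.5°, so f = 0.162.
Second observation: θ = 256.0°, f = 0.621.
Δf = 0.621 − 0.162 = +0.458, i.e. +46 pp.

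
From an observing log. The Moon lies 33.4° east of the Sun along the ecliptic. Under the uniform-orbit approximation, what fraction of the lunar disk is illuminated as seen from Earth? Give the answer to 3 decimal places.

0.083

cos 33.4° = 0.835, so f = (1 − 0.835)/2 = 0.083.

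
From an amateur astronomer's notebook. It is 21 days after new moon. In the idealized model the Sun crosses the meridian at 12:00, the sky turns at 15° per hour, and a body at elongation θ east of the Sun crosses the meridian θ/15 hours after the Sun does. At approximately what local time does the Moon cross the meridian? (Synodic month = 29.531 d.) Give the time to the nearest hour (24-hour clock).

Elongation θ = 360° × 21/29.531 ≈ 256.0°.
The Moon trails the Sun by θ/15 = 256.0/15 ≈ 17.07 hours.
12:00 + 17.07 h ≈ 05:04 → 05:00 to the nearest hour.

05:00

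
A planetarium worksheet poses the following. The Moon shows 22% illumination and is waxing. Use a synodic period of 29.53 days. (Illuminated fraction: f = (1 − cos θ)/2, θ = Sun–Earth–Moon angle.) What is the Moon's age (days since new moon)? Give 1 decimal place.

cos θ = 1 − 2f = 0.560, giving a principal value of 55.9°.
The Moon is waxing (0°–180°), so θ = 55.9° directly.
That fraction of the synodic month is 55.9/360 × 29.53 d ≈ 4.59 d.

4.6 days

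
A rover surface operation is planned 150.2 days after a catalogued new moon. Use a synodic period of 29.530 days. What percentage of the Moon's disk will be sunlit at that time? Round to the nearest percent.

7%

150.2/29.530 = 5.086 lunations, so 5 complete cycles and 2.55 d into the next.
Phase angle: θ = 360°·(2.55 d)/(29.530 d) = 31.1°.
cos 31.1° = 0.856, so f = (1 − 0.856)/2 = 0.072, so 7%.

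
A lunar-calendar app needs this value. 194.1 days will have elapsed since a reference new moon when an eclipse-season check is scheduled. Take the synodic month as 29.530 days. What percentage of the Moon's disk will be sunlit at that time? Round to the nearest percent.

95%

Reduce mod P: 194.1 − 6×29.530 = 16.92 d into the current lunation.
The Moon has covered 16.92/29.530 of its cycle, so θ ≈ 360° × 16.92/29.530 = 206.3°.
cos 206.3° = (-0.897), so f = (1 − (-0.897))/2 = 0.948, so 95%.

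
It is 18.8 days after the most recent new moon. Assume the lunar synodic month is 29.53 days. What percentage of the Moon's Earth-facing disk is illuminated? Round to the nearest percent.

The Moon has covered 18.8/29.53 of its cycle, so θ ≈ 360° × 18.8/29.53 = 229.2°.
With cos θ = (-0.654), the lit fraction is (1 − (-0.654))/2 ≈ 0.827, so 83%.

83%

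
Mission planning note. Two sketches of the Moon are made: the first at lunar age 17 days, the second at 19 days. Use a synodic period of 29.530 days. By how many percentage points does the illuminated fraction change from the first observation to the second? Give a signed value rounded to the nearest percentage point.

-13 percentage points

θ₁ = 360° × 17/29.530 = 207.2°, f₁ = (1 − cos θ₁)/2 = 0.945.
θ₂ = 360° × 19/29.530 = 231.6°, f₂ = (1 − cos θ₂)/2 = 0.810.
Change = f₂ − f₁ = -0.134 → -13 percentage points.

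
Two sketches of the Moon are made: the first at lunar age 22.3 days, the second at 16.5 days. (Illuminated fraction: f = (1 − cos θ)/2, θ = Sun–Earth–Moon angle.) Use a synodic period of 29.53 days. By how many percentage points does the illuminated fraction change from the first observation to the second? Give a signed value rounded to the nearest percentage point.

First observation: θ = 360°·22.3/29.53 = 271.9°, so f = 0.484.
Second observation: θ = 201.2°, f = 0.966.
Δf = 0.966 − 0.484 = +0.483, i.e. +48 pp.

+48 percentage points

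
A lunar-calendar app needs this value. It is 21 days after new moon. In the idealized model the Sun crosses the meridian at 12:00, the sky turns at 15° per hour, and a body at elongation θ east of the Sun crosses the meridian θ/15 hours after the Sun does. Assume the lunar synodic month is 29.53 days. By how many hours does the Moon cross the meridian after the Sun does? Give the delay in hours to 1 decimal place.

Elongation θ = 360° × 21/29.53 ≈ 256.0°.
At 15° of sky rotation per hour, 256.0° corresponds to a 17.07 h lag.
So the Moon crosses the meridian 17.07 h after the Sun.

17.1 h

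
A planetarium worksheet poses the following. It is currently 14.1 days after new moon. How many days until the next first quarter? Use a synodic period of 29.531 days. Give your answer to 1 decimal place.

First quarter is 0.25 of the way through the cycle: age 0.25 × 29.531 = 7.383 d.
This lunation's first quarter (7.383 d) has passed, so add one period: 36.914 − 14.1 = 22.814 days.

22.8 days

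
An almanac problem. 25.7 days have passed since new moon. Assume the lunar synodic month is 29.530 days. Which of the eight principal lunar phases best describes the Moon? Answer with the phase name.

waning crescent

θ ≈ 360° × 25.7/29.530 = 313°, which falls in the waning crescent sector.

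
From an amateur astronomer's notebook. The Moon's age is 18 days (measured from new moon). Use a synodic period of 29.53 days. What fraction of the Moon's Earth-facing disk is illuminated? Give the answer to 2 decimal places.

Elongation θ = 360° × 18/29.53 ≈ 219.4°.
Illuminated fraction = (1 − cos 219.4°)/2 = (1 − (-0.772))/2 ≈ 0.886.

0.89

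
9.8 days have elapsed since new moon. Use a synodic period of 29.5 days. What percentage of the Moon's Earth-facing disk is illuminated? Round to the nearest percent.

75%

Phase angle: θ = 360°·(9.8 d)/(29.5 d) = 119.6°.
cos 119.6° = (-0.494), so f = (1 − (-0.494))/2 = 0.747, so 75%.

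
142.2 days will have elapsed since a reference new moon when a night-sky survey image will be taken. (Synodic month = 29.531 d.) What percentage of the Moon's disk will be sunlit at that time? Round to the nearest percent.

30%

142.2 d spans 4 complete synodic months (4 × 29.531 = 118.12 d) plus 24.08 d.
Elongation θ = 360° × 24.08/29.531 ≈ 293.5°.
Illuminated fraction = (1 − cos 293.5°)/2 = (1 − 0.399)/2 ≈ 0.301, so 30%.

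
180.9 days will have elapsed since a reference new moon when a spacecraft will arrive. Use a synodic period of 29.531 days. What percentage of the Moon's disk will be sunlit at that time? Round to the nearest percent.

15%

180.9/29.531 = 6.126 lunations, so 6 complete cycles and 3.71 d into the next.
Elongation θ = 360° × 3.71/29.531 ≈ 45.3°.
cos 45.3° = 0.704, so f = (1 − 0.704)/2 = 0.148, so 15%.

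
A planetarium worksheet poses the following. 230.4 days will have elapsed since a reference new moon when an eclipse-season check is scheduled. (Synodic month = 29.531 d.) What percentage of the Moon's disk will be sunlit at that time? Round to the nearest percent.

230.4 d spans 7 complete synodic months (7 × 29.531 = 206.72 d) plus 23.68 d.
Elongation θ = 360° × 23.68/29.531 ≈ 288.7°.
Illuminated fraction = (1 − cos 288.7°)/2 = (1 − 0.321)/2 ≈ 0.340, so 34%.

34%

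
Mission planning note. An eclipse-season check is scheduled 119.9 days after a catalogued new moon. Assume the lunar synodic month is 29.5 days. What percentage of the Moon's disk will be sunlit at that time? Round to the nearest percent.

4%

Reduce mod P: 119.9 − 4×29.5 = 1.90 d into the current lunation.
Phase angle: θ = 360°·(1.90 d)/(29.5 d) = 23.2°.
With cos θ = 0.919, the lit fraction is (1 − 0.919)/2 ≈ 0.040, so 4%.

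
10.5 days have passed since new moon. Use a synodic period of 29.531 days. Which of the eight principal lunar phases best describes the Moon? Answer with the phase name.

θ ≈ 360° × 10.5/29.531 = 128°, which falls in the waxing gibbous sector.

waxing gibbous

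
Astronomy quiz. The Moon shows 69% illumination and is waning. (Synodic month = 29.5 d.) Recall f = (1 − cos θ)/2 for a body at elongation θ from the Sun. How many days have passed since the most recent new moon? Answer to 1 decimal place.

20.3 days

From f = (1 − cos θ)/2: cos θ = 1 − 2×0.69 = -0.380; arccos → 112.3°.
A waning Moon lies in 180°–360°, so θ = 360° − 112.3° = 247.7°.
At 360°/29.5 d per day, 247.7° corresponds to 20.29 days.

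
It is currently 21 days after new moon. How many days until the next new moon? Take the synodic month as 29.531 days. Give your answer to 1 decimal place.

8.5 days

One full lunation from the last new moon is 29.531 d; remaining = 29.531 − 21 = 8.531 d.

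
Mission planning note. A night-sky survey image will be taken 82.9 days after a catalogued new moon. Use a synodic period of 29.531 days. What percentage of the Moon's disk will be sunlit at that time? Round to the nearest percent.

82.9/29.531 = 2.807 lunations, so 2 complete cycles and 23.84 d into the next.
The Moon has covered 23.84/29.531 of its cycle, so θ ≈ 360° × 23.84/29.531 = 290.6°.
With cos θ = 0.352, the lit fraction is (1 − 0.352)/2 ≈ 0.324, so 32%.

32%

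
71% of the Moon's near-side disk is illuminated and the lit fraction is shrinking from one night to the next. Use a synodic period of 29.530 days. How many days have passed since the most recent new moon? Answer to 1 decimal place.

cos θ = 1 − 2f = -0.420, giving a principal value of 114.8°.
A waning Moon lies in 180°–360°, so θ = 360° − 114.8° = 245.2°.
That fraction of the synodic month is 245.2/360 × 29.530 d ≈ 20.11 d.

20.1 days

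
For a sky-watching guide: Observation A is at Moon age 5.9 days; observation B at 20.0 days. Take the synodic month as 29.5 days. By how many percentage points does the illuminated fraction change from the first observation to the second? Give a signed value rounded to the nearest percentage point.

+37 pp

θ₁ = 360° × 5.9/29.5 = 72.0°, f₁ = (1 − cos θ₁)/2 = 0.345.
θ₂ = 360° × 20.0/29.5 = 244.1°, f₂ = (1 − cos θ₂)/2 = 0.719.
Change = f₂ − f₁ = +0.373 → +37 percentage points.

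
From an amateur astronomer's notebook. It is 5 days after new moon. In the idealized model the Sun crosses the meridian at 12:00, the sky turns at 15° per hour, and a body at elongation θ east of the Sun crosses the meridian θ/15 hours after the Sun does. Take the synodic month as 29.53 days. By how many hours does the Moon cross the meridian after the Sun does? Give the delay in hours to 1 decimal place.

4.1 h

Phase angle: θ = 360°·(5 d)/(29.53 d) = 61.0°.
At 15° of sky rotation per hour, 61.0° corresponds to a 4.06 h lag.
So the Moon crosses the meridian 4.06 h after the Sun.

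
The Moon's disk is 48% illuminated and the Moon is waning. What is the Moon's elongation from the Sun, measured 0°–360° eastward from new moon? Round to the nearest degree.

From f = (1 − cos θ)/2: cos θ = 1 − 2×0.48 = 0.040; arccos → 87.7°.
Since the Moon is past full (waning), take the reflex angle: θ = 360° − 87.7° = 272.3°.

272°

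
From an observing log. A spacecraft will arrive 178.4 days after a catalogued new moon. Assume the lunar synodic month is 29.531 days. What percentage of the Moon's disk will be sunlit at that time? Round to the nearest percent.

178.4/29.531 = 6.041 lunations, so 6 complete cycles and 1.21 d into the next.
Elongation θ = 360° × 1.21/29.531 ≈ 14.8°.
cos 14.8° = 0.967, so f = (1 − 0.967)/2 = 0.017, so 2%.

2%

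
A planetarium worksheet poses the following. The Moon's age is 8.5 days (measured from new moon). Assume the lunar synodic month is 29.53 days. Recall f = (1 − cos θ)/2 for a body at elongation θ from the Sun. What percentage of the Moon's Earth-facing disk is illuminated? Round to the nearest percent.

62%

The Moon has covered 8.5/29.53 of its cycle, so θ ≈ 360° × 8.5/29.53 = 103.6°.
Illuminated fraction = (1 − cos 103.6°)/2 = (1 − (-0.236))/2 ≈ 0.618, so 62%.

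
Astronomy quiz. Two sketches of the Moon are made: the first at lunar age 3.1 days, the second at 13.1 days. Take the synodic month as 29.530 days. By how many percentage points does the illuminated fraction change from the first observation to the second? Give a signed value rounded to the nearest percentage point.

θ₁ = 360° × 3.1/29.530 = 37.8°, f₁ = (1 − cos θ₁)/2 = 0.105.
θ₂ = 360° × 13.1/29.530 = 159.7°, f₂ = (1 − cos θ₂)/2 = 0.969.
Change = f₂ − f₁ = +0.864 → +86 percentage points.

+86 percentage points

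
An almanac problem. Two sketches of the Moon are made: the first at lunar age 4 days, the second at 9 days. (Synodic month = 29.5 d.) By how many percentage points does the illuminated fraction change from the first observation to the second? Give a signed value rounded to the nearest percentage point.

First observation: θ = 360°·4/29.5 = 48.8°, so f = 0.171.
Second observation: θ = 109.8°, f = 0.670.
Δf = 0.670 − 0.171 = +0.499, i.e. +50 pp.

+50 pp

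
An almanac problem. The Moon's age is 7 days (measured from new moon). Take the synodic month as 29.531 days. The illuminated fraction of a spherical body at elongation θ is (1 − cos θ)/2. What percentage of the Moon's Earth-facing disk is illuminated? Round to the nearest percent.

Phase angle: θ = 360°·(7 d)/(29.531 d) = 85.3°.
cos 85.3° = 0.081, so f = (1 − 0.081)/2 = 0.459, so 46%.

46%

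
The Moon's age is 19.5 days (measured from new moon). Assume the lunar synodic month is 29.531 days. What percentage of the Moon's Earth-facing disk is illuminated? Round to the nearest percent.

Phase angle: θ = 360°·(19.5 d)/(29.531 d) = 237.7°.
Illuminated fraction = (1 − cos 237.7°)/2 = (1 − (-0.534))/2 ≈ 0.767, so 77%.

77%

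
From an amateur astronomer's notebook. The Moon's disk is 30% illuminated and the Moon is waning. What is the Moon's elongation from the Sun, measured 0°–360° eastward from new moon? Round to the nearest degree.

cos θ = 1 − 2f = 0.400, giving a principal value of 66.4°.
Waning ⇒ past full, so θ = 360° − 66.4° = 293.6°.

294°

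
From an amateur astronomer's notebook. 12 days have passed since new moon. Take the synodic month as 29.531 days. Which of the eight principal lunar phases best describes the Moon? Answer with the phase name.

waxing gibbous

At 12/29.531 of the cycle, θ ≈ 146° — the waxing gibbous range.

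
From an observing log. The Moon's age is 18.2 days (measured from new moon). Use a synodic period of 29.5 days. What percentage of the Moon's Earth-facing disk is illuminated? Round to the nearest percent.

Elongation θ = 360° × 18.2/29.5 ≈ 222.1°.
With cos θ = (-0.742), the lit fraction is (1 − (-0.742))/2 ≈ 0.871, so 87%.

87%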